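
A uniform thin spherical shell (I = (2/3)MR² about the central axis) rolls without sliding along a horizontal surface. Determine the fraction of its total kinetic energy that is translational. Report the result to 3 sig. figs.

With I = (2/3)MR², the ratio k = I/(MR²) is 2/3.
With ω = v/R, KE_trans = ½Mv² and KE_rot = ½Iω² = ½kMv², so KE_total = ½(1+k)Mv².
The translational fraction is therefore 1/(1+k) = 1/1.667 ≈ 0.600.

fraction ≈ 0.600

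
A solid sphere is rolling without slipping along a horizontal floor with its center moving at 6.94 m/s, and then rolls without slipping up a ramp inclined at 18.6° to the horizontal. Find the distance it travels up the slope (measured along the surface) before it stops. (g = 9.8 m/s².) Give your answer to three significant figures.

d ≈ 10.8 m

For this body I = (2/5)MR², i.e. k = I/(MR²) = 0.4.
The rolling condition ω = v/R makes the rotational term ½I(v/R)² = ½kMv², so KE_total = ½(1+k)Mv² = (7/10)Mv².
Setting this equal to Mgh gives the vertical rise h = (1+k)v₀²/(2g) = 1.4×6.94²/(2×9.8) = 3.44 m.
The distance along the slope is d = h/sinθ = 3.44/sin18.6° ≈ 10.8 m.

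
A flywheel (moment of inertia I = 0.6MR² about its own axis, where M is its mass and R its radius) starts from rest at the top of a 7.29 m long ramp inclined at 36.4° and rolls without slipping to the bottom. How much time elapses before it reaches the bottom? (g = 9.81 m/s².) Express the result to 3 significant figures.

For this body I = 0.6MR², i.e. k = I/(MR²) = 0.6.
Newton's second law down the slope: Mg sinθ − f = Ma. The torque equation fR = Iα (with α = a/R) gives f = kMa.
Hence a = g sinθ/(1+k) = 9.81×sin36.4°/1.6 = 3.638 m/s².
With constant a from rest, t = √(2L/a) = √(2·7.29/3.638) ≈ 2.00 s.

t ≈ 2.00 s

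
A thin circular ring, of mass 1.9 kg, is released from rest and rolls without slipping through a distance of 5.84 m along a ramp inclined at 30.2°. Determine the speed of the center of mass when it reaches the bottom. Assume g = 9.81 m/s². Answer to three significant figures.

For this body I = MR², i.e. k = I/(MR²) = 1.
Pure rolling means v = ωR; then KE = ½Mv² + ½I(v/R)² = ½(1+k)Mv² = Mv².
The vertical drop is h = L sinθ = 5.84 × sin30.2° = 2.938 m.
Energy conservation: Mgh = Mv², so v = √(2gh/(1+k)) = √(2 × 9.81 × 2.938 / 2) ≈ 5.37 m/s.

v ≈ 5.37 m/s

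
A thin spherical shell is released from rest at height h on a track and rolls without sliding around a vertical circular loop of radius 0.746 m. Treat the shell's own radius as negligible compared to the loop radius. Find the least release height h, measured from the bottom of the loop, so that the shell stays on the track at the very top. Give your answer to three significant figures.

Here I = (2/3)MR², so the shape factor k = I/(MR²) = 2/3.
At the top, contact is just lost when gravity alone supplies the centripetal force: Mg = Mv_top²/r, i.e. v_top² = gr.
With ω = v/R, the kinetic energy at speed v is ½(1+k)Mv² = (5/6)Mv².
Energy conservation from release (height h) to the top (height 2r): Mgh = Mg(2r) + (5/6)M·gr.
Thus h_min = 2r + (1+k)r/2 = r(2 + 1.667/2) = 0.746 × 2.833 ≈ 2.11 m.

h_min ≈ 2.11 m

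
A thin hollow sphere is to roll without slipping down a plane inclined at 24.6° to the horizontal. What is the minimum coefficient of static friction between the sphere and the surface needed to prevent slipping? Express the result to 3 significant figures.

μ_min ≈ 0.183

Here I = (2/3)MR², so the shape factor k = I/(MR²) = 2/3.
Along the incline Mg sinθ − f = Ma, and torque about the center fR = Iα = kMR²(a/R) gives f = kMa.
These give a = g sinθ/(1+k) and the required friction f = kMg sinθ/(1+k).
The normal force is N = Mg cosθ, so μ_min = f/N = k tanθ/(1+k).
μ_min = (2/3) × tan24.6° / 1.667 ≈ 0.183.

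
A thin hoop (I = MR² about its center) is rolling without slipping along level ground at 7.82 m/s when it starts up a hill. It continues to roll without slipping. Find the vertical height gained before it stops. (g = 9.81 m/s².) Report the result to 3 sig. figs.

Here I = MR², so the shape factor k = I/(MR²) = 1.
The rolling condition ω = v/R makes the rotational term ½I(v/R)² = ½kMv², so KE_total = ½(1+k)Mv² = Mv².
All of this converts to potential energy at the highest point: Mv₀² = Mgh.
Thus h = (1+k)v₀²/(2g) = 2 × 7.82² / (2 × 9.81) ≈ 6.23 m.

h ≈ 6.23 m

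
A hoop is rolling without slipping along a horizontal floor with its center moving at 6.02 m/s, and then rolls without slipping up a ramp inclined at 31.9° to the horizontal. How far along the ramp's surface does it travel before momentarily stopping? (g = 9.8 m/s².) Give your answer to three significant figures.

d ≈ 7.00 m

Here I = MR², so the shape factor k = I/(MR²) = 1.
Since it rolls without slipping, ω = v/R and KE = ½Mv² + ½Iω² = ½(1+k)Mv² = Mv².
Setting this equal to Mgh gives the vertical rise h = (1+k)v₀²/(2g) = 2×6.02²/(2×9.8) = 3.698 m.
Along the incline, d = h/sinθ = 3.698/sin31.9° ≈ 7.00 m.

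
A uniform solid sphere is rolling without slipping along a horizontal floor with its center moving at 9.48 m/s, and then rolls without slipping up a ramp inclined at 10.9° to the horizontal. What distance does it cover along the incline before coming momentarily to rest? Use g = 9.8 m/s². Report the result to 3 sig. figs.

Here I = (2/5)MR², so the shape factor k = I/(MR²) = 0.4.
Pure rolling means v = ωR; then KE = ½Mv² + ½I(v/R)² = ½(1+k)Mv² = (7/10)Mv².
Setting this equal to Mgh gives the vertical rise h = (1+k)v₀²/(2g) = 1.4×9.48²/(2×9.8) = 6.419 m.
Along the incline, d = h/sinθ = 6.419/sin10.9° ≈ 33.9 m.

d ≈ 33.9 m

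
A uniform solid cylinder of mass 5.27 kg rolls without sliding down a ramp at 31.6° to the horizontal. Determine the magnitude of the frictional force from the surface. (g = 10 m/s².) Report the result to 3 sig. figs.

f ≈ 9.20 N

Here I = (1/2)MR², so the shape factor k = I/(MR²) = 0.5.
Translational: Mg sinθ − f = Ma. Rotational about the CM: fR = Iα = kMRa, so f = kMa.
Combining, a = g sinθ/(1+k) and f = kMa = kMg sinθ/(1+k).
f = 0.5 × 5.27 × 10 × sin31.6° / 1.5 ≈ 9.20 N.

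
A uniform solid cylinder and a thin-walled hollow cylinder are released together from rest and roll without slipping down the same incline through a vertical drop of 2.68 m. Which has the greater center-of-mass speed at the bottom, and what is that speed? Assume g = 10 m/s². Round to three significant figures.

the uniform solid cylinder, at v ≈ 5.98 m/s

For rolling without slipping, Mgh = ½(1+k)Mv² where k = I/(MR²), so v = √(2gh/(1+k)).
Uniform solid cylinder: k = 0.5, giving v = √(2×10×2.68/1.5) = 5.978 m/s.
Thin-walled hollow cylinder: k = 1, giving v = √(2×10×2.68/2) = 5.177 m/s.
The smaller k wins: the uniform solid cylinder, at ≈ 5.98 m/s.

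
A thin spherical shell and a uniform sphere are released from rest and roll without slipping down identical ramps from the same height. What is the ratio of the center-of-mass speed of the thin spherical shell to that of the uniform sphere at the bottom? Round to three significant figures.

Each satisfies Mgh = ½(1+k)Mv² with k = I/(MR²), so v ∝ 1/√(1+k).
For the thin spherical shell k = 2/3; for the uniform sphere k = 0.4.
v₁/v₂ = √((1+k₂)/(1+k₁)) = √(1.4/1.667) ≈ 0.917.

v_ratio ≈ 0.917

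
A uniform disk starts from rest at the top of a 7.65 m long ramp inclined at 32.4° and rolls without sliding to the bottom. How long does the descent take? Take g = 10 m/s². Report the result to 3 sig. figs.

t ≈ 2.07 s

Here I = (1/2)MR², so the shape factor k = I/(MR²) = 0.5.
Along the incline Mg sinθ − f = Ma, and torque about the center fR = Iα = kMR²(a/R) gives f = kMa.
Hence a = g sinθ/(1+k) = 10×sin32.4°/1.5 = 3.572 m/s².
With constant a from rest, t = √(2L/a) = √(2·7.65/3.572) ≈ 2.07 s.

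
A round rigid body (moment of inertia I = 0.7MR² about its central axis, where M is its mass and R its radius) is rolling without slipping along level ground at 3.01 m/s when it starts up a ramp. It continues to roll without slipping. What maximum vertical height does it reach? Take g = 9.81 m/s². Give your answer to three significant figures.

h ≈ 0.785 m

For this body I = 0.7MR², i.e. k = I/(MR²) = 0.7.
The rolling condition ω = v/R makes the rotational term ½I(v/R)² = ½kMv², so KE_total = ½(1+k)Mv² = (17/20)Mv².
All of this converts to potential energy at the highest point: (17/20)Mv₀² = Mgh.
Thus h = (1+k)v₀²/(2g) = 1.7 × 3.01² / (2 × 9.81) ≈ 0.785 m.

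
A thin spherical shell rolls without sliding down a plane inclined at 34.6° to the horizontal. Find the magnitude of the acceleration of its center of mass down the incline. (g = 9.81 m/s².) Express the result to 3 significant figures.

a ≈ 3.34 m/s²

Here I = (2/3)MR², so the shape factor k = I/(MR²) = 2/3.
Along the incline Mg sinθ − f = Ma, and torque about the center fR = Iα = kMR²(a/R) gives f = kMa.
Eliminating f: Mg sinθ = (1+k)Ma, so a = g sinθ/(1+k) = 9.81 × sin34.6° / 1.667 ≈ 3.34 m/s².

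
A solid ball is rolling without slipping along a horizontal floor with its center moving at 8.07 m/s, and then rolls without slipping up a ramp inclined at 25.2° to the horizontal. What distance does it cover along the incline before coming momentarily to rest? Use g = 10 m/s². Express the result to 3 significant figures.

d ≈ 10.7 m

For this body I = (2/5)MR², i.e. k = I/(MR²) = 0.4.
Rolling without slipping gives ω = v/R, so the total kinetic energy is ½Mv² + ½Iω² = ½(1+k)Mv² = (7/10)Mv².
Setting this equal to Mgh gives the vertical rise h = (1+k)v₀²/(2g) = 1.4×8.07²/(2×10) = 4.559 m.
The distance along the slope is d = h/sinθ = 4.559/sin25.2° ≈ 10.7 m.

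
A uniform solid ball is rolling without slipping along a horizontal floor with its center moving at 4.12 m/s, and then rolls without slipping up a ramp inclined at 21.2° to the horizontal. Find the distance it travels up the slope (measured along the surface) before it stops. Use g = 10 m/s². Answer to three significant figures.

d ≈ 3.29 m

Here I = (2/5)MR², so the shape factor k = I/(MR²) = 0.4.
The rolling condition ω = v/R makes the rotational term ½I(v/R)² = ½kMv², so KE_total = ½(1+k)Mv² = (7/10)Mv².
Setting this equal to Mgh gives the vertical rise h = (1+k)v₀²/(2g) = 1.4×4.12²/(2×10) = 1.188 m.
The distance along the slope is d = h/sinθ = 1.188/sin21.2° ≈ 3.29 m.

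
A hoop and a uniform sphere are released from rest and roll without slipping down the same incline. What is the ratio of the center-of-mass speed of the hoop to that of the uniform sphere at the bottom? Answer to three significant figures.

Each satisfies Mgh = ½(1+k)Mv² with k = I/(MR²), so v ∝ 1/√(1+k).
For the hoop k = 1; for the uniform sphere k = 0.4.
v₁/v₂ = √((1+k₂)/(1+k₁)) = √(1.4/2) ≈ 0.837.

v_ratio ≈ 0.837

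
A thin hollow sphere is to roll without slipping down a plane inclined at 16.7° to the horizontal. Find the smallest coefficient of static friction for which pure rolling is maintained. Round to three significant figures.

Here I = (2/3)MR², so the shape factor k = I/(MR²) = 2/3.
Newton's second law down the slope: Mg sinθ − f = Ma. The torque equation fR = Iα (with α = a/R) gives f = kMa.
These give a = g sinθ/(1+k) and the required friction f = kMg sinθ/(1+k).
With N = Mg cosθ, the no-slip condition f ≤ μN gives μ_min = f/N = k tanθ/(1+k).
μ_min = (2/3) × tan16.7° / 1.667 ≈ 0.120.

μ_min ≈ 0.120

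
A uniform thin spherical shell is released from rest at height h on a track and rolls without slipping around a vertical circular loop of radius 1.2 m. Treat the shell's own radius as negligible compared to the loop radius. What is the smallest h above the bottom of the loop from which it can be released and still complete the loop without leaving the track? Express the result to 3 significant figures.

With I = (2/3)MR², the ratio k = I/(MR²) is 2/3.
At the top, contact is just lost when gravity alone supplies the centripetal force: Mg = Mv_top²/r, i.e. v_top² = gr.
With ω = v/R, the kinetic energy at speed v is ½(1+k)Mv² = (5/6)Mv².
Energy conservation from release (height h) to the top (height 2r): Mgh = Mg(2r) + (5/6)M·gr.
Thus h_min = 2r + (1+k)r/2 = r(2 + 1.667/2) = 1.2 × 2.833 ≈ 3.40 m.

h_min ≈ 3.40 m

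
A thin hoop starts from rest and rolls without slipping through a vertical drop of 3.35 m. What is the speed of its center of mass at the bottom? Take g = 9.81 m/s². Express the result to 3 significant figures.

v ≈ 5.73 m/s

The moment of inertia is MR², giving k ≡ I/(MR²) = 1.
Pure rolling means v = ωR; then KE = ½Mv² + ½I(v/R)² = ½(1+k)Mv² = Mv².
Setting Mgh = Mv² gives v = √(2gh/(1+k)) = √(2·9.81·3.35/2) ≈ 5.73 m/s.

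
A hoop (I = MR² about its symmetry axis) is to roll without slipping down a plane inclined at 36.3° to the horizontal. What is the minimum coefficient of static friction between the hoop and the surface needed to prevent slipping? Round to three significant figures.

With I = MR², the ratio k = I/(MR²) is 1.
Translational: Mg sinθ − f = Ma. Rotational about the CM: fR = Iα = kMRa, so f = kMa.
These give a = g sinθ/(1+k) and the required friction f = kMg sinθ/(1+k).
With N = Mg cosθ, the no-slip condition f ≤ μN gives μ_min = f/N = k tanθ/(1+k).
μ_min = 1 × tan36.3° / 2 ≈ 0.367.

μ_min ≈ 0.367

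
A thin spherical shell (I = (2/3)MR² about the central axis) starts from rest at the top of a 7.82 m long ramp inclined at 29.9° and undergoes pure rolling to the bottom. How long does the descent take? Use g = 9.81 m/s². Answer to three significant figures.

t ≈ 2.31 s

For this body I = (2/3)MR², i.e. k = I/(MR²) = 2/3.
Along the incline Mg sinθ − f = Ma, and torque about the center fR = Iα = kMR²(a/R) gives f = kMa.
Hence a = g sinθ/(1+k) = 9.81×sin29.9°/1.667 = 2.934 m/s².
With constant a from rest, t = √(2L/a) = √(2·7.82/2.934) ≈ 2.31 s.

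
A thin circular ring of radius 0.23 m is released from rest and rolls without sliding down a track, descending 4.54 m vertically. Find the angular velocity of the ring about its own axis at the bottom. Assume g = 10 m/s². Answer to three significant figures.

Here I = MR², so the shape factor k = I/(MR²) = 1.
Since it rolls without slipping, ω = v/R and KE = ½Mv² + ½Iω² = ½(1+k)Mv² = Mv².
Energy conservation Mgh = ½(1+k)Mv² gives v = √(2gh/(1+k)) = √(2 × 10 × 4.54 / 2) = 6.738 m/s.
Then ω = v/R = 6.738 / 0.23 ≈ 29.3 rad/s.

ω ≈ 29.3 rad/s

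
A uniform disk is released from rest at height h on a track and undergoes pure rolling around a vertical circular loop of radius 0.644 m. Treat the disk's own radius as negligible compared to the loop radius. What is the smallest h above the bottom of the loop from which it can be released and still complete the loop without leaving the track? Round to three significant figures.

For this body I = (1/2)MR², i.e. k = I/(MR²) = 0.5.
At the top, contact is just lost when gravity alone supplies the centripetal force: Mg = Mv_top²/r, i.e. v_top² = gr.
With ω = v/R, the kinetic energy at speed v is ½(1+k)Mv² = (3/4)Mv².
Energy conservation from release (height h) to the top (height 2r): Mgh = Mg(2r) + (3/4)M·gr.
Thus h_min = 2r + (1+k)r/2 = r(2 + 1.5/2) = 0.644 × 2.75 ≈ 1.77 m.

h_min ≈ 1.77 m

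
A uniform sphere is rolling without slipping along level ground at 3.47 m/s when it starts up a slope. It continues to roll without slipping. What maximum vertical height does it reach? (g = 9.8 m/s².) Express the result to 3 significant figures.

h ≈ 0.860 m

With I = (2/5)MR², the ratio k = I/(MR²) is 0.4.
The rolling condition ω = v/R makes the rotational term ½I(v/R)² = ½kMv², so KE_total = ½(1+k)Mv² = (7/10)Mv².
All of this converts to potential energy at the highest point: (7/10)Mv₀² = Mgh.
Thus h = (1+k)v₀²/(2g) = 1.4 × 3.47² / (2 × 9.8) ≈ 0.860 m.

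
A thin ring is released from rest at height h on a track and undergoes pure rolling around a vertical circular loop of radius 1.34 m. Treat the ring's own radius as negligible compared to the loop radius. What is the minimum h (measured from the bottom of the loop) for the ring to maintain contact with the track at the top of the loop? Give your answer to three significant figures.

h_min ≈ 4.02 m

For this body I = MR², i.e. k = I/(MR²) = 1.
At the top of the loop, the minimum-contact condition is Mg = Mv_top²/r, so v_top² = gr.
With ω = v/R, the kinetic energy at speed v is ½(1+k)Mv² = Mv².
Energy conservation from release (height h) to the top (height 2r): Mgh = Mg(2r) + M·gr.
Thus h_min = 2r + (1+k)r/2 = r(2 + 2/2) = 1.34 × 3 ≈ 4.02 m.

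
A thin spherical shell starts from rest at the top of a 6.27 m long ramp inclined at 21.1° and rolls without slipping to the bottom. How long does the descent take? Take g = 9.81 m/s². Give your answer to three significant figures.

t ≈ 2.43 s

Here I = (2/3)MR², so the shape factor k = I/(MR²) = 2/3.
Along the incline Mg sinθ − f = Ma, and torque about the center fR = Iα = kMR²(a/R) gives f = kMa.
Hence a = g sinθ/(1+k) = 9.81×sin21.1°/1.667 = 2.119 m/s².
Starting from rest, L = ½at², so t = √(2L/a) = √(2×6.27/2.119) ≈ 2.43 s.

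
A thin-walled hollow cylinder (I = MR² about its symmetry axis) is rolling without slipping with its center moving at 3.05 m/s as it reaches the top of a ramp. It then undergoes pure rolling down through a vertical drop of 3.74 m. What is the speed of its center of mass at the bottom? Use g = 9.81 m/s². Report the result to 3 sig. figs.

v ≈ 6.78 m/s

Here I = MR², so the shape factor k = I/(MR²) = 1.
Rolling without slipping gives ω = v/R, so the total kinetic energy is ½Mv² + ½Iω² = ½(1+k)Mv² = Mv².
Energy conservation: Mv₀² + Mgh = Mv², so v² = v₀² + 2gh/(1+k).
v = √(3.05² + 2×9.81×3.74/2) = √45.99 ≈ 6.78 m/s.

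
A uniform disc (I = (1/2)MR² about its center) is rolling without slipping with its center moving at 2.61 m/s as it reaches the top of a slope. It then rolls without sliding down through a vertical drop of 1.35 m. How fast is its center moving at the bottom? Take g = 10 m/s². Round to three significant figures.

v ≈ 4.98 m/s

The moment of inertia is (1/2)MR², giving k ≡ I/(MR²) = 0.5.
Since it rolls without slipping, ω = v/R and KE = ½Mv² + ½Iω² = ½(1+k)Mv² = (3/4)Mv².
Energy conservation: (3/4)Mv₀² + Mgh = (3/4)Mv², so v² = v₀² + 2gh/(1+k).
v = √(2.61² + 2×10×1.35/1.5) = √24.81 ≈ 4.98 m/s.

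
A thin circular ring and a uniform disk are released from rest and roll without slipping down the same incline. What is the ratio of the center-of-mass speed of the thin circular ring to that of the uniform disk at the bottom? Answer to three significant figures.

v_ratio ≈ 0.866

Each satisfies Mgh = ½(1+k)Mv² with k = I/(MR²), so v ∝ 1/√(1+k).
For the thin circular ring k = 1; for the uniform disk k = 0.5.
v₁/v₂ = √((1+k₂)/(1+k₁)) = √(1.5/2) ≈ 0.866.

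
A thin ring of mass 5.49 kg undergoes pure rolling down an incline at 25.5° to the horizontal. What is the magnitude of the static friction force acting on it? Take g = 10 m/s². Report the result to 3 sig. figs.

f ≈ 11.8 N

Here I = MR², so the shape factor k = I/(MR²) = 1.
Newton's second law down the slope: Mg sinθ − f = Ma. The torque equation fR = Iα (with α = a/R) gives f = kMa.
Combining, a = g sinθ/(1+k) and f = kMa = kMg sinθ/(1+k).
f = 1 × 5.49 × 10 × sin25.5° / 2 ≈ 11.8 N.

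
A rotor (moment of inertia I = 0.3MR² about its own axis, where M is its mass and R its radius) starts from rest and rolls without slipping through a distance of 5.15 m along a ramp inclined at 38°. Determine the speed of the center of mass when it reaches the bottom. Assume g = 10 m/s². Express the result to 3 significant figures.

With I = 0.3MR², the ratio k = I/(MR²) is 0.3.
Rolling without slipping gives ω = v/R, so the total kinetic energy is ½Mv² + ½Iω² = ½(1+k)Mv² = (13/20)Mv².
The vertical drop is h = L sinθ = 5.15 × sin38° = 3.171 m.
Setting Mgh = (13/20)Mv² gives v = √(2gh/(1+k)) = √(2·10·3.171/1.3) ≈ 6.98 m/s.

v ≈ 6.98 m/s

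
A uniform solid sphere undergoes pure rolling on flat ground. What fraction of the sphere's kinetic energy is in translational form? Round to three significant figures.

The moment of inertia is (2/5)MR², giving k ≡ I/(MR²) = 0.4.
Since ω = v/R, the translational part is ½Mv² and the rotational part is ½I(v/R)² = ½kMv²; the total is ½(1+k)Mv².
The translational fraction is therefore 1/(1+k) = 1/1.4 ≈ 0.714.

fraction ≈ 0.714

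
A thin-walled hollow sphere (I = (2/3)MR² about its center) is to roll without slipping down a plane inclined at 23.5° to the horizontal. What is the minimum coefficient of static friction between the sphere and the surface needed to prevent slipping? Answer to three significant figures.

For this body I = (2/3)MR², i.e. k = I/(MR²) = 2/3.
Translational: Mg sinθ − f = Ma. Rotational about the CM: fR = Iα = kMRa, so f = kMa.
These give a = g sinθ/(1+k) and the required friction f = kMg sinθ/(1+k).
The normal force is N = Mg cosθ, so μ_min = f/N = k tanθ/(1+k).
μ_min = (2/3) × tan23.5° / 1.667 ≈ 0.174.

μ_min ≈ 0.174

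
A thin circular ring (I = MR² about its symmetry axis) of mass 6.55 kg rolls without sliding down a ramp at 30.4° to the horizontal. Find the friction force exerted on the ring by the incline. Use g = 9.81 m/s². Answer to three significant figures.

With I = MR², the ratio k = I/(MR²) is 1.
Newton's second law down the slope: Mg sinθ − f = Ma. The torque equation fR = Iα (with α = a/R) gives f = kMa.
Combining, a = g sinθ/(1+k) and f = kMa = kMg sinθ/(1+k).
f = 1 × 6.55 × 9.81 × sin30.4° / 2 ≈ 16.3 N.

f ≈ 16.3 N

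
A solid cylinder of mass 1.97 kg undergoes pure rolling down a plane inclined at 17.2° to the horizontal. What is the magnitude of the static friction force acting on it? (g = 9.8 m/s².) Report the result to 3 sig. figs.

f ≈ 1.90 N

The moment of inertia is (1/2)MR², giving k ≡ I/(MR²) = 0.5.
Newton's second law down the slope: Mg sinθ − f = Ma. The torque equation fR = Iα (with α = a/R) gives f = kMa.
Combining, a = g sinθ/(1+k) and f = kMa = kMg sinθ/(1+k).
f = 0.5 × 1.97 × 9.8 × sin17.2° / 1.5 ≈ 1.90 N.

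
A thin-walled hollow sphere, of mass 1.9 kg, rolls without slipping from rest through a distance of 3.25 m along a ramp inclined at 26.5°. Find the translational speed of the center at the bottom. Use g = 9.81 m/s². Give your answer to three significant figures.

The moment of inertia is (2/3)MR², giving k ≡ I/(MR²) = 2/3.
Since it rolls without slipping, ω = v/R and KE = ½Mv² + ½Iω² = ½(1+k)Mv² = (5/6)Mv².
The vertical drop is h = L sinθ = 3.25 × sin26.5° = 1.45 m.
Energy conservation: Mgh = (5/6)Mv², so v = √(2gh/(1+k)) = √(2 × 9.81 × 1.45 / 1.667) ≈ 4.13 m/s.

v ≈ 4.13 m/s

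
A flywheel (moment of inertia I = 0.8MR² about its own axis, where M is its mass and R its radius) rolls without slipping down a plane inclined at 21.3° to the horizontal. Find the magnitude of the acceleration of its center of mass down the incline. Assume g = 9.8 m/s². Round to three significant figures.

For this body I = 0.8MR², i.e. k = I/(MR²) = 0.8.
Translational: Mg sinθ − f = Ma. Rotational about the CM: fR = Iα = kMRa, so f = kMa.
Eliminating f: Mg sinθ = (1+k)Ma, so a = g sinθ/(1+k) = 9.8 × sin21.3° / 1.8 ≈ 1.98 m/s².

a ≈ 1.98 m/s²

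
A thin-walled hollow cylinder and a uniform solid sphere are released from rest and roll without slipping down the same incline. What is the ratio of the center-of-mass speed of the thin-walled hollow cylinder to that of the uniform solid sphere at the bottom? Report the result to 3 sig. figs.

Each satisfies Mgh = ½(1+k)Mv² with k = I/(MR²), so v ∝ 1/√(1+k).
For the thin-walled hollow cylinder k = 1; for the uniform solid sphere k = 0.4.
v₁/v₂ = √((1+k₂)/(1+k₁)) = √(1.4/2) ≈ 0.837.

v_ratio ≈ 0.837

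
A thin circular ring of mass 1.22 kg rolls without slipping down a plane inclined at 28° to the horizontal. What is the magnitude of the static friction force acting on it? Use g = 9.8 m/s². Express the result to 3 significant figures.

With I = MR², the ratio k = I/(MR²) is 1.
Translational: Mg sinθ − f = Ma. Rotational about the CM: fR = Iα = kMRa, so f = kMa.
Combining, a = g sinθ/(1+k) and f = kMa = kMg sinθ/(1+k).
f = 1 × 1.22 × 9.8 × sin28° / 2 ≈ 2.81 N.

f ≈ 2.81 N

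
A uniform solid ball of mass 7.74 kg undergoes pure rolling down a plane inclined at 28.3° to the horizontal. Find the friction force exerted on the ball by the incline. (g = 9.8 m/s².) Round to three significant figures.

Here I = (2/5)MR², so the shape factor k = I/(MR²) = 0.4.
Along the incline Mg sinθ − f = Ma, and torque about the center fR = Iα = kMR²(a/R) gives f = kMa.
Combining, a = g sinθ/(1+k) and f = kMa = kMg sinθ/(1+k).
f = 0.4 × 7.74 × 9.8 × sin28.3° / 1.4 ≈ 10.3 N.

f ≈ 10.3 N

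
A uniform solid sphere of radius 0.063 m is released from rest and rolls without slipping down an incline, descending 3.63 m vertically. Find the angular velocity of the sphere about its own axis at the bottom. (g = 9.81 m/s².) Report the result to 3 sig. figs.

ω ≈ 113 rad/s

For this body I = (2/5)MR², i.e. k = I/(MR²) = 0.4.
Since it rolls without slipping, ω = v/R and KE = ½Mv² + ½Iω² = ½(1+k)Mv² = (7/10)Mv².
Energy conservation Mgh = ½(1+k)Mv² gives v = √(2gh/(1+k)) = √(2 × 9.81 × 3.63 / 1.4) = 7.132 m/s.
Then ω = v/R = 7.132 / 0.063 ≈ 113 rad/s.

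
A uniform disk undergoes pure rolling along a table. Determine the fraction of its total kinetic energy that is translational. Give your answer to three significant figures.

fraction ≈ 0.667

With I = (1/2)MR², the ratio k = I/(MR²) is 0.5.
With ω = v/R, KE_trans = ½Mv² and KE_rot = ½Iω² = ½kMv², so KE_total = ½(1+k)Mv².
The translational fraction is therefore 1/(1+k) = 1/1.5 ≈ 0.667.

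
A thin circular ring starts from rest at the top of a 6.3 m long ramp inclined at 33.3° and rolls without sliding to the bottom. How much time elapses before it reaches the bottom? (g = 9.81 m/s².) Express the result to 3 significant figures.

For this body I = MR², i.e. k = I/(MR²) = 1.
Newton's second law down the slope: Mg sinθ − f = Ma. The torque equation fR = Iα (with α = a/R) gives f = kMa.
Hence a = g sinθ/(1+k) = 9.81×sin33.3°/2 = 2.693 m/s².
Starting from rest, L = ½at², so t = √(2L/a) = √(2×6.3/2.693) ≈ 2.16 s.

t ≈ 2.16 s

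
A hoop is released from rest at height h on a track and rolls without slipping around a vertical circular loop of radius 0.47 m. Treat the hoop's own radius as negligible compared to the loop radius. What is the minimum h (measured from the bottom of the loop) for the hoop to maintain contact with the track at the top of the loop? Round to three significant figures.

For this body I = MR², i.e. k = I/(MR²) = 1.
At the top, contact is just lost when gravity alone supplies the centripetal force: Mg = Mv_top²/r, i.e. v_top² = gr.
With ω = v/R, the kinetic energy at speed v is ½(1+k)Mv² = Mv².
Energy conservation from release (height h) to the top (height 2r): Mgh = Mg(2r) + M·gr.
Thus h_min = 2r + (1+k)r/2 = r(2 + 2/2) = 0.47 × 3 ≈ 1.41 m.

h_min ≈ 1.41 m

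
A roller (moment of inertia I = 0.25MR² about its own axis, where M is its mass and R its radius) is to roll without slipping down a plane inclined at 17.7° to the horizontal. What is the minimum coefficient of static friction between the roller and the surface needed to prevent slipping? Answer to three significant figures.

For this body I = 0.25MR², i.e. k = I/(MR²) = 0.25.
Newton's second law down the slope: Mg sinθ − f = Ma. The torque equation fR = Iα (with α = a/R) gives f = kMa.
These give a = g sinθ/(1+k) and the required friction f = kMg sinθ/(1+k).
With N = Mg cosθ, the no-slip condition f ≤ μN gives μ_min = f/N = k tanθ/(1+k).
μ_min = 0.25 × tan17.7° / 1.25 ≈ 0.0638.

μ_min ≈ 0.0638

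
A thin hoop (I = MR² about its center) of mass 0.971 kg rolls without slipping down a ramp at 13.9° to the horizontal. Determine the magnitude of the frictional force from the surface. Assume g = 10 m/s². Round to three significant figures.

Here I = MR², so the shape factor k = I/(MR²) = 1.
Newton's second law down the slope: Mg sinθ − f = Ma. The torque equation fR = Iα (with α = a/R) gives f = kMa.
Combining, a = g sinθ/(1+k) and f = kMa = kMg sinθ/(1+k).
f = 1 × 0.971 × 10 × sin13.9° / 2 ≈ 1.17 N.

f ≈ 1.17 N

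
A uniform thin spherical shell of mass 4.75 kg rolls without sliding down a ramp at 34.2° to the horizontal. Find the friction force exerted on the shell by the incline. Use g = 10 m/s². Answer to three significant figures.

f ≈ 10.7 N

With I = (2/3)MR², the ratio k = I/(MR²) is 2/3.
Newton's second law down the slope: Mg sinθ − f = Ma. The torque equation fR = Iα (with α = a/R) gives f = kMa.
Combining, a = g sinθ/(1+k) and f = kMa = kMg sinθ/(1+k).
f = (2/3) × 4.75 × 10 × sin34.2° / 1.667 ≈ 10.7 N.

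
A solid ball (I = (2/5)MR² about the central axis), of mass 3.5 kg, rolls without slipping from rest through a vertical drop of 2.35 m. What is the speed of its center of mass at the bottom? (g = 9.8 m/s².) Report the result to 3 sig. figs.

For this body I = (2/5)MR², i.e. k = I/(MR²) = 0.4.
The rolling condition ω = v/R makes the rotational term ½I(v/R)² = ½kMv², so KE_total = ½(1+k)Mv² = (7/10)Mv².
Energy conservation: Mgh = (7/10)Mv², so v = √(2gh/(1+k)) = √(2 × 9.8 × 2.35 / 1.4) ≈ 5.74 m/s.

v ≈ 5.74 m/s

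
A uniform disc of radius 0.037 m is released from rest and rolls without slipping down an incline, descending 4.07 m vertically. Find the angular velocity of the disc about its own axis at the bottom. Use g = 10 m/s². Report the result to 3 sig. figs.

ω ≈ 199 rad/s

For this body I = (1/2)MR², i.e. k = I/(MR²) = 0.5.
Pure rolling means v = ωR; then KE = ½Mv² + ½I(v/R)² = ½(1+k)Mv² = (3/4)Mv².
Energy conservation Mgh = ½(1+k)Mv² gives v = √(2gh/(1+k)) = √(2 × 10 × 4.07 / 1.5) = 7.367 m/s.
The angular speed follows from ω = v/R = 7.367/0.037 ≈ 199 rad/s.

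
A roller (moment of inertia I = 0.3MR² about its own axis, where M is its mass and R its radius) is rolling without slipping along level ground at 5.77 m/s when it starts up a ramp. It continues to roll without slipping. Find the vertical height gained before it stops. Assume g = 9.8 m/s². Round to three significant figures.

For this body I = 0.3MR², i.e. k = I/(MR²) = 0.3.
Rolling without slipping gives ω = v/R, so the total kinetic energy is ½Mv² + ½Iω² = ½(1+k)Mv² = (13/20)Mv².
At the top the kinetic energy is zero, so (13/20)Mv₀² = Mgh.
Thus h = (1+k)v₀²/(2g) = 1.3 × 5.77² / (2 × 9.8) ≈ 2.21 m.

h ≈ 2.21 m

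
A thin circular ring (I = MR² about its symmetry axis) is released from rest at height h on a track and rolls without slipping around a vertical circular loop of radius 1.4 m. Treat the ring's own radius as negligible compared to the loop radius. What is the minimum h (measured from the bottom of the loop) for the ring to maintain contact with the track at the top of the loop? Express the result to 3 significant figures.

The moment of inertia is MR², giving k ≡ I/(MR²) = 1.
At the top of the loop, the minimum-contact condition is Mg = Mv_top²/r, so v_top² = gr.
With ω = v/R, the kinetic energy at speed v is ½(1+k)Mv² = Mv².
Energy conservation from release (height h) to the top (height 2r): Mgh = Mg(2r) + M·gr.
Thus h_min = 2r + (1+k)r/2 = r(2 + 2/2) = 1.4 × 3 ≈ 4.20 m.

h_min ≈ 4.20 m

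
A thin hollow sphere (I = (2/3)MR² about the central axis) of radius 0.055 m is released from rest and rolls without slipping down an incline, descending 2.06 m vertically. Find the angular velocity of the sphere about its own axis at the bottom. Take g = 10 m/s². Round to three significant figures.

ω ≈ 90.4 rad/s

Here I = (2/3)MR², so the shape factor k = I/(MR²) = 2/3.
Pure rolling means v = ωR; then KE = ½Mv² + ½I(v/R)² = ½(1+k)Mv² = (5/6)Mv².
Energy conservation Mgh = ½(1+k)Mv² gives v = √(2gh/(1+k)) = √(2 × 10 × 2.06 / 1.667) = 4.972 m/s.
The angular speed follows from ω = v/R = 4.972/0.055 ≈ 90.4 rad/s.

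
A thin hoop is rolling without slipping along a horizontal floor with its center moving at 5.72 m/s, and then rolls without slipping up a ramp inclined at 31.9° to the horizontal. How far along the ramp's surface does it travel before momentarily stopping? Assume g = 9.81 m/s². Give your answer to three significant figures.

d ≈ 6.31 m

Here I = MR², so the shape factor k = I/(MR²) = 1.
Rolling without slipping gives ω = v/R, so the total kinetic energy is ½Mv² + ½Iω² = ½(1+k)Mv² = Mv².
Setting this equal to Mgh gives the vertical rise h = (1+k)v₀²/(2g) = 2×5.72²/(2×9.81) = 3.335 m.
The distance along the slope is d = h/sinθ = 3.335/sin31.9° ≈ 6.31 m.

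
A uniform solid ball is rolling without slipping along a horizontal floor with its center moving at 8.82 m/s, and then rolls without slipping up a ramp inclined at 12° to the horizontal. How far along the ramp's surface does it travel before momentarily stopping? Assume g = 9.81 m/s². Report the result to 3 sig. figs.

With I = (2/5)MR², the ratio k = I/(MR²) is 0.4.
Rolling without slipping gives ω = v/R, so the total kinetic energy is ½Mv² + ½Iω² = ½(1+k)Mv² = (7/10)Mv².
Setting this equal to Mgh gives the vertical rise h = (1+k)v₀²/(2g) = 1.4×8.82²/(2×9.81) = 5.551 m.
Along the incline, d = h/sinθ = 5.551/sin12° ≈ 26.7 m.

d ≈ 26.7 m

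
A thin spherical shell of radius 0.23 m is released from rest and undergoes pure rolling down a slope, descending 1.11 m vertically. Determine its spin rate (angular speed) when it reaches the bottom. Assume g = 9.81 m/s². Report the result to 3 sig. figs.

ω ≈ 15.7 rad/s

For this body I = (2/3)MR², i.e. k = I/(MR²) = 2/3.
Rolling without slipping gives ω = v/R, so the total kinetic energy is ½Mv² + ½Iω² = ½(1+k)Mv² = (5/6)Mv².
Energy conservation Mgh = ½(1+k)Mv² gives v = √(2gh/(1+k)) = √(2 × 9.81 × 1.11 / 1.667) = 3.615 m/s.
Then ω = v/R = 3.615 / 0.23 ≈ 15.7 rad/s.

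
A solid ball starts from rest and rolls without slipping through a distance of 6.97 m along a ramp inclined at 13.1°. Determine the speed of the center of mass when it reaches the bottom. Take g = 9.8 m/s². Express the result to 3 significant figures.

v ≈ 4.70 m/s

The moment of inertia is (2/5)MR², giving k ≡ I/(MR²) = 0.4.
Rolling without slipping gives ω = v/R, so the total kinetic energy is ½Mv² + ½Iω² = ½(1+k)Mv² = (7/10)Mv².
The vertical drop is h = L sinθ = 6.97 × sin13.1° = 1.58 m.
Setting Mgh = (7/10)Mv² gives v = √(2gh/(1+k)) = √(2·9.8·1.58/1.4) ≈ 4.70 m/s.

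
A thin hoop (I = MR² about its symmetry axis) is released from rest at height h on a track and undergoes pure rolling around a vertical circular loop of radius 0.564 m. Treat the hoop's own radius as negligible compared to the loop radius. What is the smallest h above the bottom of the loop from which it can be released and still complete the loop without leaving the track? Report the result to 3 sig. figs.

The moment of inertia is MR², giving k ≡ I/(MR²) = 1.
At the top of the loop, the minimum-contact condition is Mg = Mv_top²/r, so v_top² = gr.
With ω = v/R, the kinetic energy at speed v is ½(1+k)Mv² = Mv².
Energy conservation from release (height h) to the top (height 2r): Mgh = Mg(2r) + M·gr.
Thus h_min = 2r + (1+k)r/2 = r(2 + 2/2) = 0.564 × 3 ≈ 1.69 m.

h_min ≈ 1.69 m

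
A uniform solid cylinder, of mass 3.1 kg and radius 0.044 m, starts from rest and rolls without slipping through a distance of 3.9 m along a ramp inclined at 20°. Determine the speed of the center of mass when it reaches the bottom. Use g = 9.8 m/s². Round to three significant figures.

v ≈ 4.17 m/s

For this body I = (1/2)MR², i.e. k = I/(MR²) = 0.5.
Pure rolling means v = ωR; then KE = ½Mv² + ½I(v/R)² = ½(1+k)Mv² = (3/4)Mv².
The vertical drop is h = L sinθ = 3.9 × sin20° = 1.334 m.
Setting Mgh = (3/4)Mv² gives v = √(2gh/(1+k)) = √(2·9.8·1.334/1.5) ≈ 4.17 m/s.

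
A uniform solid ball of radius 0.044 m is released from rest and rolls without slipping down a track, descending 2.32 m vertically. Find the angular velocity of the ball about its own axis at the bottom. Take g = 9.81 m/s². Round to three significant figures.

ω ≈ 130 rad/s

With I = (2/5)MR², the ratio k = I/(MR²) is 0.4.
Rolling without slipping gives ω = v/R, so the total kinetic energy is ½Mv² + ½Iω² = ½(1+k)Mv² = (7/10)Mv².
Energy conservation Mgh = ½(1+k)Mv² gives v = √(2gh/(1+k)) = √(2 × 9.81 × 2.32 / 1.4) = 5.702 m/s.
Then ω = v/R = 5.702 / 0.044 ≈ 130 rad/s.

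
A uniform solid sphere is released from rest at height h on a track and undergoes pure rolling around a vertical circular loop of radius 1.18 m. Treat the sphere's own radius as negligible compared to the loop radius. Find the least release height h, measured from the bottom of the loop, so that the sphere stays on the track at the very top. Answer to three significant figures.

h_min ≈ 3.19 m

For this body I = (2/5)MR², i.e. k = I/(MR²) = 0.4.
At the top, contact is just lost when gravity alone supplies the centripetal force: Mg = Mv_top²/r, i.e. v_top² = gr.
With ω = v/R, the kinetic energy at speed v is ½(1+k)Mv² = (7/10)Mv².
Energy conservation from release (height h) to the top (height 2r): Mgh = Mg(2r) + (7/10)M·gr.
Thus h_min = 2r + (1+k)r/2 = r(2 + 1.4/2) = 1.18 × 2.7 ≈ 3.19 m.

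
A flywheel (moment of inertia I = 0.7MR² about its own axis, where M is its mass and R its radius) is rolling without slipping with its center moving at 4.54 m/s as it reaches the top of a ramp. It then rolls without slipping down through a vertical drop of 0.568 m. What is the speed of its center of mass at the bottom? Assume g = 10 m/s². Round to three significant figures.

Here I = 0.7MR², so the shape factor k = I/(MR²) = 0.7.
Since it rolls without slipping, ω = v/R and KE = ½Mv² + ½Iω² = ½(1+k)Mv² = (17/20)Mv².
Energy conservation: (17/20)Mv₀² + Mgh = (17/20)Mv², so v² = v₀² + 2gh/(1+k).
v = √(4.54² + 2×10×0.568/1.7) = √27.29 ≈ 5.22 m/s.

v ≈ 5.22 m/s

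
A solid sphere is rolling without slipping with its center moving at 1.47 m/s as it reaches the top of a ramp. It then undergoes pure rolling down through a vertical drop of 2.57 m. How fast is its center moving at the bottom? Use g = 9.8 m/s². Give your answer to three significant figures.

With I = (2/5)MR², the ratio k = I/(MR²) is 0.4.
Rolling without slipping gives ω = v/R, so the total kinetic energy is ½Mv² + ½Iω² = ½(1+k)Mv² = (7/10)Mv².
Energy conservation: (7/10)Mv₀² + Mgh = (7/10)Mv², so v² = v₀² + 2gh/(1+k).
v = √(1.47² + 2×9.8×2.57/1.4) = √38.14 ≈ 6.18 m/s.

v ≈ 6.18 m/s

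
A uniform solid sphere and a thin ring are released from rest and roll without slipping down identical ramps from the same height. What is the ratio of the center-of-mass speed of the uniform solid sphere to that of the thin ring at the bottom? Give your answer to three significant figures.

Each satisfies Mgh = ½(1+k)Mv² with k = I/(MR²), so v ∝ 1/√(1+k).
For the uniform solid sphere k = 0.4; for the thin ring k = 1.
v₁/v₂ = √((1+k₂)/(1+k₁)) = √(2/1.4) ≈ 1.20.

v_ratio ≈ 1.20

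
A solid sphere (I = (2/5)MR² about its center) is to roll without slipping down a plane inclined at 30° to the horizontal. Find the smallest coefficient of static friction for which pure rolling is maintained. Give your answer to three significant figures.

μ_min ≈ 0.165

The moment of inertia is (2/5)MR², giving k ≡ I/(MR²) = 0.4.
Translational: Mg sinθ − f = Ma. Rotational about the CM: fR = Iα = kMRa, so f = kMa.
These give a = g sinθ/(1+k) and the required friction f = kMg sinθ/(1+k).
The normal force is N = Mg cosθ, so μ_min = f/N = k tanθ/(1+k).
μ_min = 0.4 × tan30° / 1.4 ≈ 0.165.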